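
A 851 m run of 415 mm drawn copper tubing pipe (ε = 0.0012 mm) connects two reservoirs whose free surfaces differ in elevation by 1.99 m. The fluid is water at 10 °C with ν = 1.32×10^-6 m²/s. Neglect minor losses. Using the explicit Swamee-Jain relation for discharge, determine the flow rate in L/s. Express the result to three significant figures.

Swamee-Jain (Type II): Q = -0.965·√(gD⁵h_f/L)·ln[ε/(3.7D) + √(3.17ν²L/(gD³h_f))]
√(gD⁵h_f/L) = √(9.81·0.415⁵·1.99/851) = 0.01680
ε/(3.7D) = 7.82×10^-7; √(3.17ν²L/(gD³h_f)) = 5.80×10^-5
Q = -0.965·0.01680·ln(5.882×10^-5) = 0.1580 m³/s
Check: V = 1.17 m/s, Re = 3.67×10^5, f = 0.01388, h_f = 1.98 m ≈ 1.99 m ✓

Q ≈ 158 L/s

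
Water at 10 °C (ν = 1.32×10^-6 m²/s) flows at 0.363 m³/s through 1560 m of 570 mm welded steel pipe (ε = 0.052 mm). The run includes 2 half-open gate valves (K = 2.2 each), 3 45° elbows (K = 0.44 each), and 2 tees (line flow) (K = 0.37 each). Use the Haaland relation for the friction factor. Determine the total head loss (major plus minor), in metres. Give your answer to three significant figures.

V = 4Q/(πD²) = 1.423 m/s; V²/2g = 0.1031 m
Re = 6.14×10^5, ε/D = 9.12×10^-5 → f = 0.01383 (Haaland)
Major: h_f = f(L/D)·V²/2g = 0.01383·2737·0.1031 = 3.905 m
Minor: ΣK = 6.46; h_m = ΣK·V²/2g = 0.6663 m
Total H_L = 3.905 + 0.6663 = 4.571 m

H_L ≈ 4.57 m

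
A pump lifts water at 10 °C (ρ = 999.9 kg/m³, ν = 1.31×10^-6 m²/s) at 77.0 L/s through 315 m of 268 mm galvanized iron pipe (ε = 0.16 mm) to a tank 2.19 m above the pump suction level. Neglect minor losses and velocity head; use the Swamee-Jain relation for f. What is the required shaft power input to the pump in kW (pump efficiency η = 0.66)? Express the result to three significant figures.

V = 4Q/(πD²) = 1.365 m/s; Re = 2.79×10^5; ε/D = 5.97×10^-4; f = 0.01895
h_f = f(L/D)V²/2g = 2.115 m
Total head H = z + h_f = 2.19 + 2.115 = 4.305 m
P_hyd = ρgQH = 999.9·9.81·0.0770·4.305 = 3.252 kW
P_shaft = P_hyd/η = 3.252/0.66 = 4.927 kW

P_shaft ≈ 4.93 kW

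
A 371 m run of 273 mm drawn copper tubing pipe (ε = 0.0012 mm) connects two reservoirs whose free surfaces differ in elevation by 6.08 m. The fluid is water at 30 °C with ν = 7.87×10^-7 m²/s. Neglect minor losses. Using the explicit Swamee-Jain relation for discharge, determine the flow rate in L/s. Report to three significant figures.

Swamee-Jain (Type II): Q = -0.965·√(gD⁵h_f/L)·ln[ε/(3.7D) + √(3.17ν²L/(gD³h_f))]
√(gD⁵h_f/L) = √(9.81·0.273⁵·6.08/371) = 0.01561
ε/(3.7D) = 1.19×10^-6; √(3.17ν²L/(gD³h_f)) = 2.45×10^-5
Q = -0.965·0.01561·ln(2.569×10^-5) = 0.1593 m³/s
Check: V = 2.72 m/s, Re = 9.44×10^5, f = 0.01183, h_f = 6.06 m ≈ 6.08 m ✓

Q ≈ 159 L/s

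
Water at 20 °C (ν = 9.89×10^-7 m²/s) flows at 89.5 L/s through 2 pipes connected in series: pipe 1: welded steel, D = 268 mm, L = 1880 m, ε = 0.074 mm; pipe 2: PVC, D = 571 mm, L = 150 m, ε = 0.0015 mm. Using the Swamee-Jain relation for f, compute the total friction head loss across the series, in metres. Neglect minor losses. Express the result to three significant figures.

H ≈ 14.8 m

Pipe 1: V = 1.587 m/s, Re = 4.30×10^5, ε/D = 2.76×10^-4, f = 0.01637, h_1 = f(L/D)V²/2g = 14.73 m
Pipe 2: V = 0.3495 m/s, Re = 2.02×10^5, ε/D = 2.63×10^-6, f = 0.01553, h_2 = f(L/D)V²/2g = 0.02540 m
Series → Q common, losses add: H = Σh = 14.75 m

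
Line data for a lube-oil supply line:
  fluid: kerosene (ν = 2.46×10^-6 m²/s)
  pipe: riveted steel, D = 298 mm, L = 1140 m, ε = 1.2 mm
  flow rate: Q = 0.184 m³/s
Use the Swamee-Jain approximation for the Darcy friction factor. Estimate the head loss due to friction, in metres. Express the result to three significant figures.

V = 4Q/(πD²) = 4·0.184/(π·0.298²) = 2.638 m/s
Re = VD/ν = 2.638·0.298/2.46×10^-6 = 3.20×10^5 → turbulent
ε/D = 1.2/298 = 0.00403
Swamee-Jain: f = 0.02895
h_f = f(L/D)V²/(2g) = 0.02895·(1140/0.298)·2.638²/(2·9.81) = 39.29 m

h_f ≈ 39.3 m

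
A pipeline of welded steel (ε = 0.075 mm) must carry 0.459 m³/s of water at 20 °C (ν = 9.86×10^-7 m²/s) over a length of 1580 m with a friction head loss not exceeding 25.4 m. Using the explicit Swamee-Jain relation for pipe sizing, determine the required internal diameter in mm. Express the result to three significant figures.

D ≈ 439 mm

Swamee-Jain (Type III): D = 0.66·[ε^1.25·(LQ²/(gh_f))^4.75 + ν·Q^9.4·(L/(gh_f))^5.2]^0.04
LQ²/(gh_f) = 1.336; L/(gh_f) = 6.341
Term 1 = ε^1.25·(…)^4.75 = 2.76×10^-5; Term 2 = ν·Q^9.4·(…)^5.2 = 9.69×10^-6
D = 0.66·(2.76×10^-5 + 9.69×10^-6)^0.04 = 0.4390 m = 439 mm
Check: V = 3.03 m/s, Re = 1.35×10^6, f = 0.01420, h_f = 24.0 m ≈ 25.4 m ✓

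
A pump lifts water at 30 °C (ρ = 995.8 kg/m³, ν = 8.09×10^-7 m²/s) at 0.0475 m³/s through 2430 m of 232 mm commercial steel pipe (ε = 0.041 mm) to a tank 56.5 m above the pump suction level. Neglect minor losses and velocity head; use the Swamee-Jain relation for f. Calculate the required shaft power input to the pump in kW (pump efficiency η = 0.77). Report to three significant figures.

V = 4Q/(πD²) = 1.124 m/s; Re = 3.22×10^5; ε/D = 1.77×10^-4; f = 0.01599
h_f = f(L/D)V²/2g = 10.78 m
Total head H = z + h_f = 56.5 + 10.78 = 67.28 m
P_hyd = ρgQH = 995.8·9.81·0.0475·67.28 = 31.22 kW
P_shaft = P_hyd/η = 31.22/0.77 = 40.54 kW

P_shaft ≈ 40.5 kW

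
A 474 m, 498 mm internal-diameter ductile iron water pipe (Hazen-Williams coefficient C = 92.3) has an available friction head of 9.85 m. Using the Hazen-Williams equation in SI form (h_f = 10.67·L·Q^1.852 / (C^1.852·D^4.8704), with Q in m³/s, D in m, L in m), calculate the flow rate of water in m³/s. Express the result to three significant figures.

Rearranging: Q = [h_f·C^1.852·D^4.8704 / (10.67·L)]^(1/1.852)
Q = [9.85·92.3^1.852·0.498^4.8704 / (10.67·474)]^0.540 = 0.5075 m³/s

Q ≈ 0.507 m³/s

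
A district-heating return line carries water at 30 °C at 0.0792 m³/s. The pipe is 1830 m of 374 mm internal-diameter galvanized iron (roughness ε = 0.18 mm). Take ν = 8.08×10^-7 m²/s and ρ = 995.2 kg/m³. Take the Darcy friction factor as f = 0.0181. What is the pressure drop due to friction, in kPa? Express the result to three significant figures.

V = 4Q/(πD²) = 4·0.0792/(π·0.374²) = 0.7209 m/s
h_f = f(L/D)V²/(2g) = 0.01810·(1830/0.374)·0.7209²/(2·9.81) = 2.346 m
Δp = ρg·h_f = 995.2·9.81·2.346 = 22.90 kPa

Δp ≈ 22.9 kPa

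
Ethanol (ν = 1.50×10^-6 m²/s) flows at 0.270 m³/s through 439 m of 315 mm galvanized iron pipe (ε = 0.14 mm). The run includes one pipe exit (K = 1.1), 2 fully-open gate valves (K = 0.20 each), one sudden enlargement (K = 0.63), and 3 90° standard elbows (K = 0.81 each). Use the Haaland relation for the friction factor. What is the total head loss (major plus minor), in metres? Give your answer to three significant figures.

V = 4Q/(πD²) = 3.465 m/s; V²/2g = 0.6118 m
Re = 7.28×10^5, ε/D = 4.44×10^-4 → f = 0.01695 (Haaland)
Major: h_f = f(L/D)·V²/2g = 0.01695·1394·0.6118 = 14.45 m
Minor: ΣK = 4.56; h_m = ΣK·V²/2g = 2.790 m
Total H_L = 14.45 + 2.790 = 17.24 m

H_L ≈ 17.2 m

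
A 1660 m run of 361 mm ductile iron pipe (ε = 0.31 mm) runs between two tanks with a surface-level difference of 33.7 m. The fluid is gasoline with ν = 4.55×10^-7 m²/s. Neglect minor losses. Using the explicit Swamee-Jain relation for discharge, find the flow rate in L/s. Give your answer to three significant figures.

Swamee-Jain (Type II): Q = -0.965·√(gD⁵h_f/L)·ln[ε/(3.7D) + √(3.17ν²L/(gD³h_f))]
√(gD⁵h_f/L) = √(9.81·0.361⁵·33.7/1660) = 0.03494
ε/(3.7D) = 2.32×10^-4; √(3.17ν²L/(gD³h_f)) = 8.37×10^-6
Q = -0.965·0.03494·ln(2.405×10^-4) = 0.2810 m³/s
Check: V = 2.75 m/s, Re = 2.18×10^6, f = 0.01914, h_f = 33.8 m ≈ 33.7 m ✓

Q ≈ 281 L/s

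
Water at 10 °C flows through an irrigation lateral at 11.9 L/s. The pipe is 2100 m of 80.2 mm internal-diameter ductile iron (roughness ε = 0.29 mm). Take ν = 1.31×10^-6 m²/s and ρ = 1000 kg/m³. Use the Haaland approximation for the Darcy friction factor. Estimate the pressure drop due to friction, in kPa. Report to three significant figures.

Δp ≈ 2060 kPa

V = 4Q/(πD²) = 4·0.0119/(π·0.0802²) = 2.356 m/s
Re = VD/ν = 2.356·0.0802/1.31×10^-6 = 1.44×10^5 → turbulent
ε/D = 0.29/80.2 = 0.00362
Haaland: f = 0.02838
h_f = f(L/D)V²/(2g) = 0.02838·(2100/0.0802)·2.356²/(2·9.81) = 210.2 m
Δp = ρg·h_f = 1000·9.81·210.2 = 2062 kPa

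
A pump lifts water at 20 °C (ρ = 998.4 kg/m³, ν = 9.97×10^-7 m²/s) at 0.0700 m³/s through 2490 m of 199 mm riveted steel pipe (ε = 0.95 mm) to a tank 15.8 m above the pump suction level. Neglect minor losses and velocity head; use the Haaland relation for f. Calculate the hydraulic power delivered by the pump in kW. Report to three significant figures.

P_hyd ≈ 77.7 kW

V = 4Q/(πD²) = 2.251 m/s; Re = 4.49×10^5; ε/D = 0.00477; f = 0.03021
h_f = f(L/D)V²/2g = 97.58 m
Total head H = z + h_f = 15.8 + 97.58 = 113.4 m
P_hyd = ρgQH = 998.4·9.81·0.0700·113.4 = 77.73 kW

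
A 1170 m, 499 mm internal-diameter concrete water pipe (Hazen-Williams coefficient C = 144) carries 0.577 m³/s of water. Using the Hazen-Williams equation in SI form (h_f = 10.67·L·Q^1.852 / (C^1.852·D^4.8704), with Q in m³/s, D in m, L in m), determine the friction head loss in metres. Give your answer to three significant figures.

h_f ≈ 13.4 m

h_f = 10.67·1170·0.577^1.852 / (144^1.852·0.499^4.8704) = 13.40 m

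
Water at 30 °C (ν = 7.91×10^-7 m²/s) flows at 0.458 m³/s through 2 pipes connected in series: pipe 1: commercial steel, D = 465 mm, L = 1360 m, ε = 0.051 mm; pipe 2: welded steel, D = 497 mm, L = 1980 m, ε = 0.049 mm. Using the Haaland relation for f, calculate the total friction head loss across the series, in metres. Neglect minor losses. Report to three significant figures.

H ≈ 28.8 m

Pipe 1: V = 2.697 m/s, Re = 1.59×10^6, ε/D = 1.10×10^-4, f = 0.01306, h_1 = f(L/D)V²/2g = 14.16 m
Pipe 2: V = 2.361 m/s, Re = 1.48×10^6, ε/D = 9.86×10^-5, f = 0.01293, h_2 = f(L/D)V²/2g = 14.63 m
Series → Q common, losses add: H = Σh = 28.80 m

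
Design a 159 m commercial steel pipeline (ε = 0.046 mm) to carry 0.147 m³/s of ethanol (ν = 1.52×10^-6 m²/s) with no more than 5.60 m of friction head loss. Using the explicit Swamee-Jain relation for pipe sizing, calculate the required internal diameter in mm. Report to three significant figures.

D ≈ 242 mm

Swamee-Jain (Type III): D = 0.66·[ε^1.25·(LQ²/(gh_f))^4.75 + ν·Q^9.4·(L/(gh_f))^5.2]^0.04
LQ²/(gh_f) = 0.06254; L/(gh_f) = 2.894
Term 1 = ε^1.25·(…)^4.75 = 7.25×10^-12; Term 2 = ν·Q^9.4·(…)^5.2 = 5.68×10^-12
D = 0.66·(7.25×10^-12 + 5.68×10^-12)^0.04 = 0.2421 m = 242 mm
Check: V = 3.19 m/s, Re = 5.09×10^5, f = 0.01539, h_f = 5.25 m ≈ 5.60 m ✓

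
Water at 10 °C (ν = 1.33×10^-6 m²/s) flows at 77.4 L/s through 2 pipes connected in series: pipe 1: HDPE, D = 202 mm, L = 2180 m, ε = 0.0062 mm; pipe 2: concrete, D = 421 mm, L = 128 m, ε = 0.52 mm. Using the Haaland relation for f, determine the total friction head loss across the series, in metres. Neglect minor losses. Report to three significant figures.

H ≈ 45.4 m

Pipe 1: V = 2.415 m/s, Re = 3.67×10^5, ε/D = 3.07×10^-5, f = 0.01412, h_1 = f(L/D)V²/2g = 45.30 m
Pipe 2: V = 0.5560 m/s, Re = 1.76×10^5, ε/D = 0.00124, f = 0.02194, h_2 = f(L/D)V²/2g = 0.1051 m
Series → Q common, losses add: H = Σh = 45.40 m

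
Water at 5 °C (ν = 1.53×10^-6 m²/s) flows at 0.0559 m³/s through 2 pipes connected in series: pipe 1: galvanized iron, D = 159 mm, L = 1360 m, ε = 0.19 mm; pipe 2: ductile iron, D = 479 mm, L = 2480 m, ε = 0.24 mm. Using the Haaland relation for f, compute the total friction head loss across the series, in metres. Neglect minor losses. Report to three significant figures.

H ≈ 74.2 m

Pipe 1: V = 2.815 m/s, Re = 2.93×10^5, ε/D = 0.00119, f = 0.02133, h_1 = f(L/D)V²/2g = 73.70 m
Pipe 2: V = 0.3102 m/s, Re = 9.71×10^4, ε/D = 5.01×10^-4, f = 0.02015, h_2 = f(L/D)V²/2g = 0.5116 m
Series → Q common, losses add: H = Σh = 74.21 m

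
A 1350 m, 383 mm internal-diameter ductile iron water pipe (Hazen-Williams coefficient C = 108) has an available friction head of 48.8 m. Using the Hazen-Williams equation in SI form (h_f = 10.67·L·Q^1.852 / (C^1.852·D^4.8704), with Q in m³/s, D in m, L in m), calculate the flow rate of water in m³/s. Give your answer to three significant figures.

Q ≈ 0.401 m³/s

Rearranging: Q = [h_f·C^1.852·D^4.8704 / (10.67·L)]^(1/1.852)
Q = [48.8·108^1.852·0.383^4.8704 / (10.67·1350)]^0.540 = 0.4014 m³/s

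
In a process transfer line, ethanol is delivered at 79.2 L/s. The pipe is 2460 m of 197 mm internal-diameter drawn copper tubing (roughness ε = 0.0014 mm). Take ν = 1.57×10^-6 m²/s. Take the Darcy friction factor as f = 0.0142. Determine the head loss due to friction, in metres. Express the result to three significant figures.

V = 4Q/(πD²) = 4·0.0792/(π·0.197²) = 2.598 m/s
h_f = f(L/D)V²/(2g) = 0.01420·(2460/0.197)·2.598²/(2·9.81) = 61.02 m

h_f ≈ 61.0 m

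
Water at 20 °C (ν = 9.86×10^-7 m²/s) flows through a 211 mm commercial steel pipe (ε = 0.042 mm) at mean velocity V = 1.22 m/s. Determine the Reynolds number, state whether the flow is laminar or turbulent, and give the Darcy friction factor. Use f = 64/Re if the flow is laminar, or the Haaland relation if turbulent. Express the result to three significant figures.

Re ≈ 2.61×10^5; turbulent; f ≈ 0.0163

Re = VD/ν = 1.220·0.211/9.86×10^-7 = 2.61×10^5
Re > 4000 → turbulent; ε/D = 1.99×10^-4
Haaland: f = 0.01631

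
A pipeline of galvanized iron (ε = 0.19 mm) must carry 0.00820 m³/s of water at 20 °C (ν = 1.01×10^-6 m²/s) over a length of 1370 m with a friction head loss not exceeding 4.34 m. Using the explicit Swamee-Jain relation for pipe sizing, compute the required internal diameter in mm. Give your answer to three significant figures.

Swamee-Jain (Type III): D = 0.66·[ε^1.25·(LQ²/(gh_f))^4.75 + ν·Q^9.4·(L/(gh_f))^5.2]^0.04
LQ²/(gh_f) = 0.002164; L/(gh_f) = 32.18
Term 1 = ε^1.25·(…)^4.75 = 4.90×10^-18; Term 2 = ν·Q^9.4·(…)^5.2 = 1.71×10^-18
D = 0.66·(4.90×10^-18 + 1.71×10^-18)^0.04 = 0.1356 m = 136 mm
Check: V = 0.568 m/s, Re = 7.62×10^4, f = 0.02420, h_f = 4.01 m ≈ 4.34 m ✓

D ≈ 136 mm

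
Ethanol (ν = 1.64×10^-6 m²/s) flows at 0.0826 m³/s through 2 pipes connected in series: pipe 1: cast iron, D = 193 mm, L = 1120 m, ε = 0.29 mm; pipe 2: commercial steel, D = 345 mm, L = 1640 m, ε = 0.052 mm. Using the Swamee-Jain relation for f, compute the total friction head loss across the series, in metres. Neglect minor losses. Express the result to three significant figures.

H ≈ 56.4 m

Pipe 1: V = 2.823 m/s, Re = 3.32×10^5, ε/D = 0.00150, f = 0.02254, h_1 = f(L/D)V²/2g = 53.16 m
Pipe 2: V = 0.8836 m/s, Re = 1.86×10^5, ε/D = 1.51×10^-4, f = 0.01696, h_2 = f(L/D)V²/2g = 3.208 m
Series → Q common, losses add: H = Σh = 56.36 m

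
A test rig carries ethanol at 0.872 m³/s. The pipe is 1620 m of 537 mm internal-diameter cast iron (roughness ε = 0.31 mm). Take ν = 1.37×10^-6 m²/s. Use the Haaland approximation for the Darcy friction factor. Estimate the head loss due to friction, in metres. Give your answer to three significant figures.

h_f ≈ 40.0 m

V = 4Q/(πD²) = 4·0.872/(π·0.537²) = 3.850 m/s
Re = VD/ν = 3.850·0.537/1.37×10^-6 = 1.51×10^6 → turbulent
ε/D = 0.31/537 = 5.77×10^-4
Haaland: f = 0.01755
h_f = f(L/D)V²/(2g) = 0.01755·(1620/0.537)·3.850²/(2·9.81) = 40.01 m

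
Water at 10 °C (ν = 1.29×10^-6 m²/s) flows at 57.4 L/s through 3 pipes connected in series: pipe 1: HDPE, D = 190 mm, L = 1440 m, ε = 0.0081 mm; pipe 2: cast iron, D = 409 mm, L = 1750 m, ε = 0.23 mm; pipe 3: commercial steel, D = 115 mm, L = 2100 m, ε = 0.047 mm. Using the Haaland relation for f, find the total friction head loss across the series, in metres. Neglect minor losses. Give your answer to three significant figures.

Pipe 1: V = 2.024 m/s, Re = 2.98×10^5, ε/D = 4.26×10^-5, f = 0.01473, h_1 = f(L/D)V²/2g = 23.32 m
Pipe 2: V = 0.4369 m/s, Re = 1.39×10^5, ε/D = 5.62×10^-4, f = 0.01960, h_2 = f(L/D)V²/2g = 0.8159 m
Pipe 3: V = 5.526 m/s, Re = 4.93×10^5, ε/D = 4.09×10^-4, f = 0.01698, h_3 = f(L/D)V²/2g = 482.7 m
Series → Q common, losses add: H = Σh = 506.8 m

H ≈ 507 m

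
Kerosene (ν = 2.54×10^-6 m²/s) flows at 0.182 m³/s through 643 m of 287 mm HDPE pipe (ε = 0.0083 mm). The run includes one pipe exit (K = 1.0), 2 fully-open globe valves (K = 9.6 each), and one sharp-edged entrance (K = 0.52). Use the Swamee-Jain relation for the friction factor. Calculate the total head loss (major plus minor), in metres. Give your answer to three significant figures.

H_L ≈ 21.5 m

V = 4Q/(πD²) = 2.813 m/s; V²/2g = 0.4034 m
Re = 3.18×10^5, ε/D = 2.89×10^-5 → f = 0.01456 (Swamee-Jain)
Major: h_f = f(L/D)·V²/2g = 0.01456·2240·0.4034 = 13.16 m
Minor: ΣK = 20.7; h_m = ΣK·V²/2g = 8.358 m
Total H_L = 13.16 + 8.358 = 21.52 m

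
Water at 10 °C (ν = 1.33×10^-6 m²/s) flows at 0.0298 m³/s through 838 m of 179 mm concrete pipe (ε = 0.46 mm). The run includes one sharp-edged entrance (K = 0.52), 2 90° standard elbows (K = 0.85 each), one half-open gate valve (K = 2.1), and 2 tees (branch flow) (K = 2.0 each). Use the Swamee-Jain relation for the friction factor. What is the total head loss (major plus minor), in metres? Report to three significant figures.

V = 4Q/(πD²) = 1.184 m/s; V²/2g = 0.07147 m
Re = 1.59×10^5, ε/D = 0.00257 → f = 0.02619 (Swamee-Jain)
Major: h_f = f(L/D)·V²/2g = 0.02619·4682·0.07147 = 8.764 m
Minor: ΣK = 8.32; h_m = ΣK·V²/2g = 0.5947 m
Total H_L = 8.764 + 0.5947 = 9.359 m

H_L ≈ 9.36 m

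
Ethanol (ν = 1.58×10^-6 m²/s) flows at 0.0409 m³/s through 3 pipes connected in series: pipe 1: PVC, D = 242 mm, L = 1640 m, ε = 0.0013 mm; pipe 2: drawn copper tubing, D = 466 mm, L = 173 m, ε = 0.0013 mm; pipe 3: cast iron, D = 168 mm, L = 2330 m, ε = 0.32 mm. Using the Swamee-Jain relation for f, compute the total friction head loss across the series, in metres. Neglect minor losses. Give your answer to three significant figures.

H ≈ 62.9 m

Pipe 1: V = 0.8892 m/s, Re = 1.36×10^5, ε/D = 5.37×10^-6, f = 0.01680, h_1 = f(L/D)V²/2g = 4.589 m
Pipe 2: V = 0.2398 m/s, Re = 7.07×10^4, ε/D = 2.79×10^-6, f = 0.01924, h_2 = f(L/D)V²/2g = 0.02094 m
Pipe 3: V = 1.845 m/s, Re = 1.96×10^5, ε/D = 0.00190, f = 0.02423, h_3 = f(L/D)V²/2g = 58.31 m
Series → Q common, losses add: H = Σh = 62.92 m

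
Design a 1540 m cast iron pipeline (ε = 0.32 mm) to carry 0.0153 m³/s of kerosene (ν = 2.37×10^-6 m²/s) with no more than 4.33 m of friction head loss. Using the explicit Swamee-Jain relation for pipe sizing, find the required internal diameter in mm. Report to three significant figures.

D ≈ 181 mm

Swamee-Jain (Type III): D = 0.66·[ε^1.25·(LQ²/(gh_f))^4.75 + ν·Q^9.4·(L/(gh_f))^5.2]^0.04
LQ²/(gh_f) = 0.008487; L/(gh_f) = 36.25
Term 1 = ε^1.25·(…)^4.75 = 6.21×10^-15; Term 2 = ν·Q^9.4·(…)^5.2 = 2.63×10^-15
D = 0.66·(6.21×10^-15 + 2.63×10^-15)^0.04 = 0.1809 m = 181 mm
Check: V = 0.595 m/s, Re = 4.54×10^4, f = 0.02649, h_f = 4.08 m ≈ 4.33 m ✓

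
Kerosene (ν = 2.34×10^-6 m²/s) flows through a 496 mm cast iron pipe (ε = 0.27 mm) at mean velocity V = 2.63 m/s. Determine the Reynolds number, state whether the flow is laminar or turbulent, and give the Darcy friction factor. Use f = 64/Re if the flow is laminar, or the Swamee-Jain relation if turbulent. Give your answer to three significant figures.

Re = VD/ν = 2.630·0.496/2.34×10^-6 = 5.57×10^5
Re > 4000 → turbulent; ε/D = 5.44×10^-4
Swamee-Jain: f = 0.01796

Re ≈ 5.57×10^5; turbulent; f ≈ 0.0180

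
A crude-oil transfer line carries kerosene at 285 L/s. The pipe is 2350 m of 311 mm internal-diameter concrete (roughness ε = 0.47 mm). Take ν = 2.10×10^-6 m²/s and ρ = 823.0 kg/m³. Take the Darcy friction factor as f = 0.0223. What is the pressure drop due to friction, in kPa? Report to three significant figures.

Δp ≈ 976 kPa

V = 4Q/(πD²) = 4·0.285/(π·0.311²) = 3.752 m/s
h_f = f(L/D)V²/(2g) = 0.02230·(2350/0.311)·3.752²/(2·9.81) = 120.9 m
Δp = ρg·h_f = 823.0·9.81·120.9 = 976.0 kPa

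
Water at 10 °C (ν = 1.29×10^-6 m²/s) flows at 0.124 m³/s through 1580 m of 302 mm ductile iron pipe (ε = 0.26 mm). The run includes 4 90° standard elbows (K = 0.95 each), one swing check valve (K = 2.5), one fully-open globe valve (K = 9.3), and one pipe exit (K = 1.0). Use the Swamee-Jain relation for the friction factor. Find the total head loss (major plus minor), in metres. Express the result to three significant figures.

H_L ≈ 18.4 m

V = 4Q/(πD²) = 1.731 m/s; V²/2g = 0.1527 m
Re = 4.05×10^5, ε/D = 8.61×10^-4 → f = 0.01988 (Swamee-Jain)
Major: h_f = f(L/D)·V²/2g = 0.01988·5232·0.1527 = 15.88 m
Minor: ΣK = 16.6; h_m = ΣK·V²/2g = 2.535 m
Total H_L = 15.88 + 2.535 = 18.42 m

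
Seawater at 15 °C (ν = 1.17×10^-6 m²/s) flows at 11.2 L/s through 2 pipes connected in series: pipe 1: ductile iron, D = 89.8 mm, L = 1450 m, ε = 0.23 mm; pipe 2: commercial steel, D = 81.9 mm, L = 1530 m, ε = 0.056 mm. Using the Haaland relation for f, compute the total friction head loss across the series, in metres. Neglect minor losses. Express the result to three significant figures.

H ≈ 153 m

Pipe 1: V = 1.768 m/s, Re = 1.36×10^5, ε/D = 0.00256, f = 0.02606, h_1 = f(L/D)V²/2g = 67.06 m
Pipe 2: V = 2.126 m/s, Re = 1.49×10^5, ε/D = 6.84×10^-4, f = 0.02001, h_2 = f(L/D)V²/2g = 86.11 m
Series → Q common, losses add: H = Σh = 153.2 m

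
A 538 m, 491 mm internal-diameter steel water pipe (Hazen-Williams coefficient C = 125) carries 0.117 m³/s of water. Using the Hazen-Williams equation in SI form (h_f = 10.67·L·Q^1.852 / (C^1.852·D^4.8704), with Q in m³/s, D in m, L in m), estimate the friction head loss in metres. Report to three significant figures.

h_f = 10.67·538·0.117^1.852 / (125^1.852·0.491^4.8704) = 0.4511 m

h_f ≈ 0.451 m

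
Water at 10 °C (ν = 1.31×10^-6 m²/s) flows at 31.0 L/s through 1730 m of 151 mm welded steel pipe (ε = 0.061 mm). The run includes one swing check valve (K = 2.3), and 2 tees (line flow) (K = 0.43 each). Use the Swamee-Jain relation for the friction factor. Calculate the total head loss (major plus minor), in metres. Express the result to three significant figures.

H_L ≈ 32.7 m

V = 4Q/(πD²) = 1.731 m/s; V²/2g = 0.1527 m
Re = 2.00×10^5, ε/D = 4.04×10^-4 → f = 0.01841 (Swamee-Jain)
Major: h_f = f(L/D)·V²/2g = 0.01841·11457·0.1527 = 32.22 m
Minor: ΣK = 3.16; h_m = ΣK·V²/2g = 0.4826 m
Total H_L = 32.22 + 0.4826 = 32.70 m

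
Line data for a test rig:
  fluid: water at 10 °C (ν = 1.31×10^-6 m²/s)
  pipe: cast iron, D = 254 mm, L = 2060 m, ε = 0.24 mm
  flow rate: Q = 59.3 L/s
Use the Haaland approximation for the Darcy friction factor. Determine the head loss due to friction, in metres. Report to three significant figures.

h_f ≈ 11.6 m

V = 4Q/(πD²) = 4·0.0593/(π·0.254²) = 1.170 m/s
Re = VD/ν = 1.170·0.254/1.31×10^-6 = 2.27×10^5 → turbulent
ε/D = 0.24/254 = 9.45×10^-4
Haaland: f = 0.02055
h_f = f(L/D)V²/(2g) = 0.02055·(2060/0.254)·1.170²/(2·9.81) = 11.63 m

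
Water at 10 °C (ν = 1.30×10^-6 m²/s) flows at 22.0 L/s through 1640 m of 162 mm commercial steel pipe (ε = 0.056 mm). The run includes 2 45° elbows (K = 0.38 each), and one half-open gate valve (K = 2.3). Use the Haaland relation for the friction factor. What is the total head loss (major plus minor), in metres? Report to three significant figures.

V = 4Q/(πD²) = 1.067 m/s; V²/2g = 0.05806 m
Re = 1.33×10^5, ε/D = 3.46×10^-4 → f = 0.01865 (Haaland)
Major: h_f = f(L/D)·V²/2g = 0.01865·10123·0.05806 = 10.96 m
Minor: ΣK = 3.06; h_m = ΣK·V²/2g = 0.1777 m
Total H_L = 10.96 + 0.1777 = 11.14 m

H_L ≈ 11.1 m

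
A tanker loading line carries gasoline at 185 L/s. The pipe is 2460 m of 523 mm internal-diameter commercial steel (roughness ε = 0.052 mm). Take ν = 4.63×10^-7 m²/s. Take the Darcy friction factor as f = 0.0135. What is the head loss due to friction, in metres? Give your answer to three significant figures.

h_f ≈ 2.40 m

V = 4Q/(πD²) = 4·0.185/(π·0.523²) = 0.8611 m/s
h_f = f(L/D)V²/(2g) = 0.01350·(2460/0.523)·0.8611²/(2·9.81) = 2.400 m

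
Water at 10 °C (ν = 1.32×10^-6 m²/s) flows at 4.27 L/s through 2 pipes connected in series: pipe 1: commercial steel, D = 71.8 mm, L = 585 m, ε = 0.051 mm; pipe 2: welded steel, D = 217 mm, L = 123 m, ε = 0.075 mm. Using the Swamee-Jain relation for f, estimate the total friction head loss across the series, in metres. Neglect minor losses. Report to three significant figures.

Pipe 1: V = 1.055 m/s, Re = 5.74×10^4, ε/D = 7.10×10^-4, f = 0.02284, h_1 = f(L/D)V²/2g = 10.55 m
Pipe 2: V = 0.1155 m/s, Re = 1.90×10^4, ε/D = 3.46×10^-4, f = 0.02698, h_2 = f(L/D)V²/2g = 0.01039 m
Series → Q common, losses add: H = Σh = 10.56 m

H ≈ 10.6 m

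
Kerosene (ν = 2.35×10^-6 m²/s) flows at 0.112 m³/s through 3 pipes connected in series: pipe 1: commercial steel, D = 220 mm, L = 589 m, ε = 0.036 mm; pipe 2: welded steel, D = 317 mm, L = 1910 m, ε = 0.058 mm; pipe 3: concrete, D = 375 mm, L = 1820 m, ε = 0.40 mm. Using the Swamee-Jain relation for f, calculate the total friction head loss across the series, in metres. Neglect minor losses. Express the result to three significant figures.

H ≈ 35.3 m

Pipe 1: V = 2.946 m/s, Re = 2.76×10^5, ε/D = 1.64×10^-4, f = 0.01617, h_1 = f(L/D)V²/2g = 19.16 m
Pipe 2: V = 1.419 m/s, Re = 1.91×10^5, ε/D = 1.83×10^-4, f = 0.01711, h_2 = f(L/D)V²/2g = 10.58 m
Pipe 3: V = 1.014 m/s, Re = 1.62×10^5, ε/D = 0.00107, f = 0.02174, h_3 = f(L/D)V²/2g = 5.529 m
Series → Q common, losses add: H = Σh = 35.27 m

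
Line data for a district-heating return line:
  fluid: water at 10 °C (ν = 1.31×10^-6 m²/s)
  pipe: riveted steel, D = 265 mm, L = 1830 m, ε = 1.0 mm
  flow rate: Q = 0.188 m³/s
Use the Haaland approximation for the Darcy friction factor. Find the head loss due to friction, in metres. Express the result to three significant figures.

V = 4Q/(πD²) = 4·0.188/(π·0.265²) = 3.409 m/s
Re = VD/ν = 3.409·0.265/1.31×10^-6 = 6.90×10^5 → turbulent
ε/D = 1.0/265 = 0.00377
Haaland: f = 0.02815
h_f = f(L/D)V²/(2g) = 0.02815·(1830/0.265)·3.409²/(2·9.81) = 115.1 m

h_f ≈ 115 m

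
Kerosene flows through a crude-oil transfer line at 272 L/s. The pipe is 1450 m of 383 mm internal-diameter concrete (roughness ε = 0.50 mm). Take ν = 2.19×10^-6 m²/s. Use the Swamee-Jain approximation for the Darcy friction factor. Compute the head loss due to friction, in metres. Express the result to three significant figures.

V = 4Q/(πD²) = 4·0.272/(π·0.383²) = 2.361 m/s
Re = VD/ν = 2.361·0.383/2.19×10^-6 = 4.13×10^5 → turbulent
ε/D = 0.50/383 = 0.00131
Swamee-Jain: f = 0.02170
h_f = f(L/D)V²/(2g) = 0.02170·(1450/0.383)·2.361²/(2·9.81) = 23.34 m

h_f ≈ 23.3 m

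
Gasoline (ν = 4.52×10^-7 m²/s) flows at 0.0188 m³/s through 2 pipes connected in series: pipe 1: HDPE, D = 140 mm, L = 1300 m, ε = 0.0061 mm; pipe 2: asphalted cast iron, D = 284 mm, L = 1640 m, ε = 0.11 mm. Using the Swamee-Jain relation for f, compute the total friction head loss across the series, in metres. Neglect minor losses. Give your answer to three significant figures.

H ≈ 10.6 m

Pipe 1: V = 1.221 m/s, Re = 3.78×10^5, ε/D = 4.36×10^-5, f = 0.01433, h_1 = f(L/D)V²/2g = 10.12 m
Pipe 2: V = 0.2968 m/s, Re = 1.86×10^5, ε/D = 3.87×10^-4, f = 0.01845, h_2 = f(L/D)V²/2g = 0.4782 m
Series → Q common, losses add: H = Σh = 10.59 m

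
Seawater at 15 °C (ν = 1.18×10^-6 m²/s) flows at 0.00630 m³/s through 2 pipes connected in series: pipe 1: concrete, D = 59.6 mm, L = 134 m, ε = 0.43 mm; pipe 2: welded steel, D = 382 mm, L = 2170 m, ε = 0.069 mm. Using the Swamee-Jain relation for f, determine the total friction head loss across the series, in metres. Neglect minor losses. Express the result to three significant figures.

H ≈ 20.4 m

Pipe 1: V = 2.258 m/s, Re = 1.14×10^5, ε/D = 0.00721, f = 0.03493, h_1 = f(L/D)V²/2g = 20.41 m
Pipe 2: V = 0.05497 m/s, Re = 1.78×10^4, ε/D = 1.81×10^-4, f = 0.02701, h_2 = f(L/D)V²/2g = 0.02363 m
Series → Q common, losses add: H = Σh = 20.43 m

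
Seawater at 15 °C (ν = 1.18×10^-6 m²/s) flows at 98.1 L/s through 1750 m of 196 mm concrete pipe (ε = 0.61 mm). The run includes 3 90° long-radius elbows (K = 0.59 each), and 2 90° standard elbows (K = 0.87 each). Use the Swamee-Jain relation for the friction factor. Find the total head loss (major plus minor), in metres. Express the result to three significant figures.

H_L ≈ 131 m

V = 4Q/(πD²) = 3.251 m/s; V²/2g = 0.5388 m
Re = 5.40×10^5, ε/D = 0.00311 → f = 0.02679 (Swamee-Jain)
Major: h_f = f(L/D)·V²/2g = 0.02679·8929·0.5388 = 128.9 m
Minor: ΣK = 3.51; h_m = ΣK·V²/2g = 1.891 m
Total H_L = 128.9 + 1.891 = 130.8 m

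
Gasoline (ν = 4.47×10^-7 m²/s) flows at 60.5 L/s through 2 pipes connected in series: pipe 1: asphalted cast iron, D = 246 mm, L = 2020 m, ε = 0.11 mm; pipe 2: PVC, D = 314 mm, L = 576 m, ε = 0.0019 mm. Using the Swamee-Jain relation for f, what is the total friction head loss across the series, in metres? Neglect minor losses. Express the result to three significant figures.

H ≈ 12.4 m

Pipe 1: V = 1.273 m/s, Re = 7.01×10^5, ε/D = 4.47×10^-4, f = 0.01716, h_1 = f(L/D)V²/2g = 11.63 m
Pipe 2: V = 0.7813 m/s, Re = 5.49×10^5, ε/D = 6.05×10^-6, f = 0.01298, h_2 = f(L/D)V²/2g = 0.7407 m
Series → Q common, losses add: H = Σh = 12.38 m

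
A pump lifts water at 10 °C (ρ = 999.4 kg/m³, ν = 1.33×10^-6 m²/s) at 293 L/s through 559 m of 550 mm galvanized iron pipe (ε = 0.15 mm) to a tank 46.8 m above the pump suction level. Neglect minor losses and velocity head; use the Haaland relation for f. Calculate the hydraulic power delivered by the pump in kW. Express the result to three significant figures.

P_hyd ≈ 138 kW

V = 4Q/(πD²) = 1.233 m/s; Re = 5.10×10^5; ε/D = 2.73×10^-4; f = 0.01591
h_f = f(L/D)V²/2g = 1.254 m
Total head H = z + h_f = 46.8 + 1.254 = 48.05 m
P_hyd = ρgQH = 999.4·9.81·0.293·48.05 = 138.0 kW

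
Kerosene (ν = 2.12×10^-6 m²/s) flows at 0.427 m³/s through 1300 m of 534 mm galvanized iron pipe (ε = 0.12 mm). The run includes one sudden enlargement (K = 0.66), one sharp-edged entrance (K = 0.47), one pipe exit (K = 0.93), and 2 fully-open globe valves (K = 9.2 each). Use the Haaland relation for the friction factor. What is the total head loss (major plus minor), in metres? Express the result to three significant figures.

V = 4Q/(πD²) = 1.907 m/s; V²/2g = 0.1853 m
Re = 4.80×10^5, ε/D = 2.25×10^-4 → f = 0.01557 (Haaland)
Major: h_f = f(L/D)·V²/2g = 0.01557·2434·0.1853 = 7.021 m
Minor: ΣK = 20.5; h_m = ΣK·V²/2g = 3.791 m
Total H_L = 7.021 + 3.791 = 10.81 m

H_L ≈ 10.8 m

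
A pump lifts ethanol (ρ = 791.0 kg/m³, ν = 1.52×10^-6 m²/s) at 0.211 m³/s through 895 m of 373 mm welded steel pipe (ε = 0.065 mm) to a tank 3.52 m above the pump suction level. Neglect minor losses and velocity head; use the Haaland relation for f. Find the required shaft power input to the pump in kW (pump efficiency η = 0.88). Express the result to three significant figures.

V = 4Q/(πD²) = 1.931 m/s; Re = 4.74×10^5; ε/D = 1.74×10^-4; f = 0.01512
h_f = f(L/D)V²/2g = 6.893 m
Total head H = z + h_f = 3.52 + 6.893 = 10.41 m
P_hyd = ρgQH = 791.0·9.81·0.211·10.41 = 17.05 kW
P_shaft = P_hyd/η = 17.05/0.88 = 19.37 kW

P_shaft ≈ 19.4 kW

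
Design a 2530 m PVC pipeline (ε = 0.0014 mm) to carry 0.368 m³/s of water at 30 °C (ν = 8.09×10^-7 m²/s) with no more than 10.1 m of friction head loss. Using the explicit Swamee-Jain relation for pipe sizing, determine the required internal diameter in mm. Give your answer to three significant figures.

D ≈ 508 mm

Swamee-Jain (Type III): D = 0.66·[ε^1.25·(LQ²/(gh_f))^4.75 + ν·Q^9.4·(L/(gh_f))^5.2]^0.04
LQ²/(gh_f) = 3.458; L/(gh_f) = 25.53
Term 1 = ε^1.25·(…)^4.75 = 1.75×10^-5; Term 2 = ν·Q^9.4·(…)^5.2 = 0.00139
D = 0.66·(1.75×10^-5 + 0.00139)^0.04 = 0.5076 m = 508 mm
Check: V = 1.82 m/s, Re = 1.14×10^6, f = 0.01143, h_f = 9.60 m ≈ 10.1 m ✓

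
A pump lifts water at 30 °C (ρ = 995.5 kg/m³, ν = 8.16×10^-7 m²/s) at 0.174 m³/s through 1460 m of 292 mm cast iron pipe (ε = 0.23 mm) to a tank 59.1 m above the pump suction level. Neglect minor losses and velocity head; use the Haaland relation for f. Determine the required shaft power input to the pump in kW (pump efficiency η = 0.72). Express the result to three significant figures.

P_shaft ≈ 216 kW

V = 4Q/(πD²) = 2.598 m/s; Re = 9.30×10^5; ε/D = 7.88×10^-4; f = 0.01892
h_f = f(L/D)V²/2g = 32.55 m
Total head H = z + h_f = 59.1 + 32.55 = 91.65 m
P_hyd = ρgQH = 995.5·9.81·0.174·91.65 = 155.7 kW
P_shaft = P_hyd/η = 155.7/0.72 = 216.3 kW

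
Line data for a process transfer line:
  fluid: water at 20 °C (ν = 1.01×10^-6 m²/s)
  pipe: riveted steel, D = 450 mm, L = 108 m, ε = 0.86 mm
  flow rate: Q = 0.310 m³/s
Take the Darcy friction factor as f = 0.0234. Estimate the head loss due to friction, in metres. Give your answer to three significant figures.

h_f ≈ 1.09 m

V = 4Q/(πD²) = 4·0.310/(π·0.450²) = 1.949 m/s
h_f = f(L/D)V²/(2g) = 0.02340·(108/0.450)·1.949²/(2·9.81) = 1.087 m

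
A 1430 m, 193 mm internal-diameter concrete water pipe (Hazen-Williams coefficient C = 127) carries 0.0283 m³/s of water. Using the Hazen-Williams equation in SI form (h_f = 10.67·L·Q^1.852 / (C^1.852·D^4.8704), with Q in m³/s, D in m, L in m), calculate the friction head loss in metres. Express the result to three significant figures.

h_f ≈ 7.94 m

h_f = 10.67·1430·0.0283^1.852 / (127^1.852·0.193^4.8704) = 7.936 m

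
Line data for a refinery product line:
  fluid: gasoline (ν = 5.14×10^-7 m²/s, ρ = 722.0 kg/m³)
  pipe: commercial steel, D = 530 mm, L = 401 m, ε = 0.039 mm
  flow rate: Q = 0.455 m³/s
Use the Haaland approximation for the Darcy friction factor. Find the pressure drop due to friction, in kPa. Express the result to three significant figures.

Δp ≈ 14.2 kPa

V = 4Q/(πD²) = 4·0.455/(π·0.530²) = 2.062 m/s
Re = VD/ν = 2.062·0.530/5.14×10^-7 = 2.13×10^6 → turbulent
ε/D = 0.039/530 = 7.36×10^-5
Haaland: f = 0.01219
h_f = f(L/D)V²/(2g) = 0.01219·(401/0.530)·2.062²/(2·9.81) = 1.999 m
Δp = ρg·h_f = 722.0·9.81·1.999 = 14.16 kPa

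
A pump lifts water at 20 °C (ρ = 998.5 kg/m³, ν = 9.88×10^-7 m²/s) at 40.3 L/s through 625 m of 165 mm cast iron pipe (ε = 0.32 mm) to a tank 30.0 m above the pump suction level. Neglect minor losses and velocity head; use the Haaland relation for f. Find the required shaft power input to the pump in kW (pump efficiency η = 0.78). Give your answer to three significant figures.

P_shaft ≈ 23.4 kW

V = 4Q/(πD²) = 1.885 m/s; Re = 3.15×10^5; ε/D = 0.00194; f = 0.02379
h_f = f(L/D)V²/2g = 16.32 m
Total head H = z + h_f = 30.0 + 16.32 = 46.32 m
P_hyd = ρgQH = 998.5·9.81·0.0403·46.32 = 18.28 kW
P_shaft = P_hyd/η = 18.28/0.78 = 23.44 kW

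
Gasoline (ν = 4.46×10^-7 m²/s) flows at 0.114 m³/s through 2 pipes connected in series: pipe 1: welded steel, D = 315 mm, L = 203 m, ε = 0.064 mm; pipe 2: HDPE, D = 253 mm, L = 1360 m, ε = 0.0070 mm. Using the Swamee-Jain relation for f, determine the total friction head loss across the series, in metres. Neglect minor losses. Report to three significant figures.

Pipe 1: V = 1.463 m/s, Re = 1.03×10^6, ε/D = 2.03×10^-4, f = 0.01478, h_1 = f(L/D)V²/2g = 1.039 m
Pipe 2: V = 2.268 m/s, Re = 1.29×10^6, ε/D = 2.77×10^-5, f = 0.01187, h_2 = f(L/D)V²/2g = 16.72 m
Series → Q common, losses add: H = Σh = 17.76 m

H ≈ 17.8 m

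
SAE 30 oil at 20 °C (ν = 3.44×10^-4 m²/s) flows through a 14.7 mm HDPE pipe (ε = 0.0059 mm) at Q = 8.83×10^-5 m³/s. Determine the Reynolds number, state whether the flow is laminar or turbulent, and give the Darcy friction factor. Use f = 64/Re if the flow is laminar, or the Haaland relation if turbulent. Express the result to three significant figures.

V = 4Q/(πD²) = 0.5203 m/s
Re = VD/ν = 0.5203·0.0147/3.44×10^-4 = 22.2
Re < 2300 → laminar → f = 64/Re = 2.879

Re ≈ 22.2; laminar; f = 64/Re ≈ 2.88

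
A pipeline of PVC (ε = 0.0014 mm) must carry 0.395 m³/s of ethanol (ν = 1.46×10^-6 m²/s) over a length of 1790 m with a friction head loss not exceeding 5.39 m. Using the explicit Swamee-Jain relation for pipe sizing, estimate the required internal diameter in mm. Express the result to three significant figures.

D ≈ 566 mm

Swamee-Jain (Type III): D = 0.66·[ε^1.25·(LQ²/(gh_f))^4.75 + ν·Q^9.4·(L/(gh_f))^5.2]^0.04
LQ²/(gh_f) = 5.282; L/(gh_f) = 33.85
Term 1 = ε^1.25·(…)^4.75 = 1.31×10^-4; Term 2 = ν·Q^9.4·(…)^5.2 = 0.0212
D = 0.66·(1.31×10^-4 + 0.0212)^0.04 = 0.5658 m = 566 mm
Check: V = 1.57 m/s, Re = 6.09×10^5, f = 0.01269, h_f = 5.05 m ≈ 5.39 m ✓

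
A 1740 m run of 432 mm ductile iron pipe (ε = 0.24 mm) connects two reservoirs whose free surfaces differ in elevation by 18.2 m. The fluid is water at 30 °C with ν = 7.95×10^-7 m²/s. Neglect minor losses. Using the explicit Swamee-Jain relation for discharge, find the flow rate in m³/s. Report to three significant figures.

Swamee-Jain (Type II): Q = -0.965·√(gD⁵h_f/L)·ln[ε/(3.7D) + √(3.17ν²L/(gD³h_f))]
√(gD⁵h_f/L) = √(9.81·0.432⁵·18.2/1740) = 0.03929
ε/(3.7D) = 1.50×10^-4; √(3.17ν²L/(gD³h_f)) = 1.56×10^-5
Q = -0.965·0.03929·ln(1.657×10^-4) = 0.3301 m³/s
Check: V = 2.25 m/s, Re = 1.22×10^6, f = 0.01757, h_f = 18.3 m ≈ 18.2 m ✓

Q ≈ 0.330 m³/s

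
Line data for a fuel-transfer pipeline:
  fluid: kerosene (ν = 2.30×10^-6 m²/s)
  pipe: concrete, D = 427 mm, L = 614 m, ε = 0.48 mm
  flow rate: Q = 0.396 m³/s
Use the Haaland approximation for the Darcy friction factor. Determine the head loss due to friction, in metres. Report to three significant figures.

V = 4Q/(πD²) = 4·0.396/(π·0.427²) = 2.765 m/s
Re = VD/ν = 2.765·0.427/2.30×10^-6 = 5.13×10^5 → turbulent
ε/D = 0.48/427 = 0.00112
Haaland: f = 0.02072
h_f = f(L/D)V²/(2g) = 0.02072·(614/0.427)·2.765²/(2·9.81) = 11.61 m

h_f ≈ 11.6 m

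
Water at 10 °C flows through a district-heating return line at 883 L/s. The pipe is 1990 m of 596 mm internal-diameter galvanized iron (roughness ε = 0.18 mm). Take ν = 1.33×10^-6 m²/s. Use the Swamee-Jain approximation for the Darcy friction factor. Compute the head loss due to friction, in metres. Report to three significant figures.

V = 4Q/(πD²) = 4·0.883/(π·0.596²) = 3.165 m/s
Re = VD/ν = 3.165·0.596/1.33×10^-6 = 1.42×10^6 → turbulent
ε/D = 0.18/596 = 3.02×10^-4
Swamee-Jain: f = 0.01557
h_f = f(L/D)V²/(2g) = 0.01557·(1990/0.596)·3.165²/(2·9.81) = 26.54 m

h_f ≈ 26.5 m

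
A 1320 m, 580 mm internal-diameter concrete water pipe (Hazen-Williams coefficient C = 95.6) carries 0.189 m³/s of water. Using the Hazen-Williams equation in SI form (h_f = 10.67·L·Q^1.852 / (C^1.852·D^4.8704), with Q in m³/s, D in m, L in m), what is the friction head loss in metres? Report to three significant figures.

h_f ≈ 1.96 m

h_f = 10.67·1320·0.189^1.852 / (95.6^1.852·0.580^4.8704) = 1.964 m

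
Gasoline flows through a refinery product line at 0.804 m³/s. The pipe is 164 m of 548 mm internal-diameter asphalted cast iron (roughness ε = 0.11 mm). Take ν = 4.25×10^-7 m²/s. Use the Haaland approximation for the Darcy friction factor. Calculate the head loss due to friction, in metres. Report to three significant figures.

h_f ≈ 2.48 m

V = 4Q/(πD²) = 4·0.804/(π·0.548²) = 3.409 m/s
Re = VD/ν = 3.409·0.548/4.25×10^-7 = 4.40×10^6 → turbulent
ε/D = 0.11/548 = 2.01×10^-4
Haaland: f = 0.01398
h_f = f(L/D)V²/(2g) = 0.01398·(164/0.548)·3.409²/(2·9.81) = 2.477 m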